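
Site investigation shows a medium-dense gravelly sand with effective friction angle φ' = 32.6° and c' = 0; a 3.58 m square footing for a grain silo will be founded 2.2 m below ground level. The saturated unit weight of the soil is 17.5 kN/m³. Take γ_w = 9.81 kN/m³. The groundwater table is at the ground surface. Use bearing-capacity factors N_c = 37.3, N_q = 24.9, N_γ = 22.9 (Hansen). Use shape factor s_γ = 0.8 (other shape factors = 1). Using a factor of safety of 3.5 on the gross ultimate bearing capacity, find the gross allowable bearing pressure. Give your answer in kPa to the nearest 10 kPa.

q_all ≈ 190 kPa

γ' = 17.5 − 9.81 = 7.69 kN/m³ (submerged throughout). q = 7.69 × 2.2 = 16.918 kPa; the same γ' applies in the ½γBN_γ term.
q·N_q = 16.918 × 24.9 = 421.26 kPa
0.5·γ·B·N_γ·s_γ = 0.5 × 7.69 × 3.58 × 22.9 × 0.8 = 252.18 kPa
q_ult = 421.26 + 252.18 = 673.43 kPa.
q_all = 673.43 / 3.5 = 192.41 kPa.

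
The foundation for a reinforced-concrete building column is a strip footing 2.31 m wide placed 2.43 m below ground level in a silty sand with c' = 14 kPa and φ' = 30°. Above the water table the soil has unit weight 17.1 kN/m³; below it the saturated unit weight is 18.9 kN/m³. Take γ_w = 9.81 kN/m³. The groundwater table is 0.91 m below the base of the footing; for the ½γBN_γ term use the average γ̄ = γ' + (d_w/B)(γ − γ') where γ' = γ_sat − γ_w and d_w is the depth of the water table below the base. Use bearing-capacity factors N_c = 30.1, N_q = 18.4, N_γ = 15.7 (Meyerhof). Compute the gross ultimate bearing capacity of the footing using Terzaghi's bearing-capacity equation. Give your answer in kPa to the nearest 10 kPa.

q_ult ≈ 1410 kPa

Overburden at base level: q = 17.1 × 2.43 = 41.553 kPa.
The water table is 0.91 m below the base (< B = 2.31 m), so the ½γBN_γ term uses γ̄ = γ' + (d_w/B)(γ − γ') = 9.09 + (0.91/2.31)(17.1 − 9.09) = 12.245 kN/m³.
Cohesion term c·N_c = 14 × 30.1 = 421.4 kPa; surcharge term q·N_q = 41.553 × 18.4 = 764.58 kPa; self-weight term 0.5·γ·B·N_γ = 0.5 × 12.245 × 2.31 × 15.7 = 222.05 kPa.
q_ult = 421.4 + 764.58 + 222.05 = 1408 kPa.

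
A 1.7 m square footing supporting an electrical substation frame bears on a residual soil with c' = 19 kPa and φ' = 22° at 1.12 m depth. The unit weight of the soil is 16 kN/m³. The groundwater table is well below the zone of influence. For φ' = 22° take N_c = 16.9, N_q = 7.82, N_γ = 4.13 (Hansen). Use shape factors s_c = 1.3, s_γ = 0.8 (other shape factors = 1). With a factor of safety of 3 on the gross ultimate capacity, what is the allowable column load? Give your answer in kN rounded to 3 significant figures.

P_all ≈ 580 kN

q = γ·D_f = 16 × 1.12 = 17.92 kPa.
c·N_c·s_c = 19 × 16.9 × 1.3 = 417.43 kPa
q·N_q = 17.92 × 7.82 = 140.13 kPa
0.5·γ·B·N_γ·s_γ = 0.5 × 16 × 1.7 × 4.13 × 0.8 = 44.934 kPa
q_ult = 417.43 + 140.13 + 44.934 = 602.5 kPa.
Gross allowable pressure q_all = 602.5 / 3 = 200.83 kPa.
Footing area = 2.89 m², so allowable column load = 200.83 × 2.89 = 580.41 kN.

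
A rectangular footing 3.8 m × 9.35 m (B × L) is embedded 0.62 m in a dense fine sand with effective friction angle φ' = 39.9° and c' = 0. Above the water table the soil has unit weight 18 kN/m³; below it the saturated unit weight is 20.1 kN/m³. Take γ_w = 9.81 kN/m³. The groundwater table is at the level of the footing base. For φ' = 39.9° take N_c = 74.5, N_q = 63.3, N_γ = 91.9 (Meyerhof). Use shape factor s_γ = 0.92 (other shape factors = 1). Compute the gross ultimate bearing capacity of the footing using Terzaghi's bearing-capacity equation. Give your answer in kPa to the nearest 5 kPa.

q_ult ≈ 2360 kPa

q = γ·D_f = 18 × 0.62 = 11.16 kPa.
For the ½γBN_γ term take γ' = 20.1 − 9.81 = 10.29 kN/m³ (soil below base is submerged).
q·N_q = 11.16 × 63.3 = 706.43 kPa
0.5·γ·B·N_γ·s_γ = 0.5 × 10.29 × 3.8 × 91.9 × 0.92 = 1653 kPa
q_ult = 706.43 + 1653 = 2359.4 kPa.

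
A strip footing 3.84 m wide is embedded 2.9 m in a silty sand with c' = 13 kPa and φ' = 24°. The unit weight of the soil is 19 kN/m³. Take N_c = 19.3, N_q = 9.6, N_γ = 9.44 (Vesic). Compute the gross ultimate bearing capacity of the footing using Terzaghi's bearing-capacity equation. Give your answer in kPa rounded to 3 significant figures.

q = γ·D_f = 19 × 2.9 = 55.1 kPa.
c·N_c = 13 × 19.3 = 250.9 kPa
q·N_q = 55.1 × 9.6 = 528.96 kPa
0.5·γ·B·N_γ = 0.5 × 19 × 3.84 × 9.44 = 344.37 kPa
q_ult = 250.9 + 528.96 + 344.37 = 1124.2 kPa.

q_ult ≈ 1120 kPa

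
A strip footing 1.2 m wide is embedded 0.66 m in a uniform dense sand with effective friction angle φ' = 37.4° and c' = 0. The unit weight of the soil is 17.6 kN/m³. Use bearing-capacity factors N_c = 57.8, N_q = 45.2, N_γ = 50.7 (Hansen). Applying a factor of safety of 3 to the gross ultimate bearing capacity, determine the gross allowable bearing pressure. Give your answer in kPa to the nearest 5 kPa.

q_all ≈ 355 kPa

q = γ·D_f = 17.6 × 0.66 = 11.616 kPa.
q·N_q = 11.616 × 45.2 = 525.04 kPa
0.5·γ·B·N_γ = 0.5 × 17.6 × 1.2 × 50.7 = 535.39 kPa
q_ult = 525.04 + 535.39 = 1060.4 kPa.
q_all = q_ult / FS = 1060.4 / 3 = 353.48 kPa.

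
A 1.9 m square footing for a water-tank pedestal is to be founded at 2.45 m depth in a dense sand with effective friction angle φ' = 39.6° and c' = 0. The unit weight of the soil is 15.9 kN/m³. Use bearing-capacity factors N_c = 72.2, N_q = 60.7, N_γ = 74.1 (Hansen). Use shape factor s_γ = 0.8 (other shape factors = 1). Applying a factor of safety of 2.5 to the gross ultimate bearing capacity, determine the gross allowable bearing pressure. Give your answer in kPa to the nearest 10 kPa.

q = γ·D_f = 15.9 × 2.45 = 38.955 kPa.
q·N_q = 38.955 × 60.7 = 2364.6 kPa
0.5·γ·B·N_γ·s_γ = 0.5 × 15.9 × 1.9 × 74.1 × 0.8 = 895.42 kPa
q_ult = 2364.6 + 895.42 = 3260 kPa.
q_all = q_ult / FS = 3260 / 2.5 = 1304 kPa.

q_all ≈ 1300 kPa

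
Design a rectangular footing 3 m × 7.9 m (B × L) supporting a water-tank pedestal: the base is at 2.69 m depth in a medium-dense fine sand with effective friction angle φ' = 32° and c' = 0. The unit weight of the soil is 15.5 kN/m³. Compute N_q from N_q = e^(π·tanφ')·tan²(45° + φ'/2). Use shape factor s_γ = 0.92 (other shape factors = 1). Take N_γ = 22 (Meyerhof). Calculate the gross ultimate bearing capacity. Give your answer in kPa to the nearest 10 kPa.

tan32° = 0.6249, so N_q = e^(π×0.6249)·tan²(61°) = 7.121 × 3.255 = 23.18.
q = γ·D_f = 15.5 × 2.69 = 41.695 kPa.
q·N_q = 41.695 × 23.177 = 966.36 kPa
0.5·γ·B·N_γ·s_γ = 0.5 × 15.5 × 3 × 22 × 0.92 = 470.58 kPa
q_ult = 966.36 + 470.58 = 1436.9 kPa.

q_ult ≈ 1440 kPa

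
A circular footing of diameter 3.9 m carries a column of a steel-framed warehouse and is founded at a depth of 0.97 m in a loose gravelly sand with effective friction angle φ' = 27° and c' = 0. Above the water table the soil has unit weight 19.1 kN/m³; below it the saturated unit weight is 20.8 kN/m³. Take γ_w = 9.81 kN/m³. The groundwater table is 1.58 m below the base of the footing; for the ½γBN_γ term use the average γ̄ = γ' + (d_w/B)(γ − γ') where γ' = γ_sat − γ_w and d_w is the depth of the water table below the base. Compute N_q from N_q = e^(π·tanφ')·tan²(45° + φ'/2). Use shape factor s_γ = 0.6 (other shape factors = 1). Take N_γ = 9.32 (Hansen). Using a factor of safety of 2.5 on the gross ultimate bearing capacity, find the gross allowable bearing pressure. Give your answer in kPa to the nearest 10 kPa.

N_q = e^(π·tan27°)·tan²(58.5°) = 13.2.
Overburden at base level: q = 19.1 × 0.97 = 18.527 kPa.
The water table is 1.58 m below the base (< B = 3.9 m), so the ½γBN_γ term uses γ̄ = γ' + (d_w/B)(γ − γ') = 10.99 + (1.58/3.9)(19.1 − 10.99) = 14.276 kN/m³.
Surcharge term q·N_q = 18.527 × 13.199 = 244.54 kPa; self-weight term 0.5·γ·B·N_γ·s_γ = 0.5 × 14.276 × 3.9 × 9.32 × 0.6 = 155.67 kPa.
q_ult = 244.54 + 155.67 = 400.21 kPa.
q_all = 400.21 / 2.5 = 160.08 kPa.

q_all ≈ 160 kPa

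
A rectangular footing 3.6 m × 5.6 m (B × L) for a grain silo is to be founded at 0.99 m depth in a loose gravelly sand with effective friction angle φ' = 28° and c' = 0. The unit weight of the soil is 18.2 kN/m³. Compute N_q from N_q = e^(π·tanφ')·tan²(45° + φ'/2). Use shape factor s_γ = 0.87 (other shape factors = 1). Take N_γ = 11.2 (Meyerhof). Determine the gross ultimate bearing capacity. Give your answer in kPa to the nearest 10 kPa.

q_ult ≈ 580 kPa

tan28° = 0.5317, so N_q = e^(π×0.5317)·tan²(59°) = 5.314 × 2.77 = 14.72.
q = γ·D_f = 18.2 × 0.99 = 18.018 kPa.
q·N_q = 18.018 × 14.72 = 265.22 kPa
0.5·γ·B·N_γ·s_γ = 0.5 × 18.2 × 3.6 × 11.2 × 0.87 = 319.21 kPa
q_ult = 265.22 + 319.21 = 584.44 kPa.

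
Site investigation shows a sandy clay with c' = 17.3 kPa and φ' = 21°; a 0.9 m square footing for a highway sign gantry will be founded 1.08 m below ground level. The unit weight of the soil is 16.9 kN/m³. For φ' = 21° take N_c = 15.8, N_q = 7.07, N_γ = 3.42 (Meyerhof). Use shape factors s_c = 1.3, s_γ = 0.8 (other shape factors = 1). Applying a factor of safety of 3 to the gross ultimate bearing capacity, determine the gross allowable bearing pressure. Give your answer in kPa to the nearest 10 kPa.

q_all ≈ 170 kPa

q = γ·D_f = 16.9 × 1.08 = 18.252 kPa.
c·N_c·s_c = 17.3 × 15.8 × 1.3 = 355.34 kPa
q·N_q = 18.252 × 7.07 = 129.04 kPa
0.5·γ·B·N_γ·s_γ = 0.5 × 16.9 × 0.9 × 3.42 × 0.8 = 20.807 kPa
q_ult = 355.34 + 129.04 + 20.807 = 505.19 kPa.
q_all = q_ult / FS = 505.19 / 3 = 168.4 kPa.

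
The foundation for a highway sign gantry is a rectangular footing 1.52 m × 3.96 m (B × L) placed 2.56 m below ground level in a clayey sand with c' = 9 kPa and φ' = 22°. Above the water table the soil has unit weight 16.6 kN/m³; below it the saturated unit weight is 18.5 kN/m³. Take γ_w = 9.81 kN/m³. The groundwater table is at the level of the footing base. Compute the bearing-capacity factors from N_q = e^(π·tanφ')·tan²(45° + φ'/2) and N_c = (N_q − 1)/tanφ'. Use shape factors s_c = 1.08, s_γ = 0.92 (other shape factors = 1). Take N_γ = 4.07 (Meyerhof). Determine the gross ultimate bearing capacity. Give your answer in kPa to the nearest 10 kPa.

q_ult ≈ 520 kPa

tan22° = 0.404, so N_q = e^(π×0.404)·tan²(56°) = 3.558 × 2.198 = 7.82.
N_c = (7.82 − 1)/tan22° = 16.88.
Effective surcharge at the founding depth q = γ·D_f = 16.6 × 2.56 = 42.496 kPa.
The water table coincides with the base, so in the self-weight term γ → γ' = 8.69 kN/m³.
q_ult = c·N_c·s_c + q·N_q + 0.5·γ·B·N_γ·s_γ
     = 9 × 16.883 × 1.08 + 42.496 × 7.8211 + 0.5 × 8.69 × 1.52 × 4.07 × 0.92
     = 164.1 + 332.37 + 24.73 = 521.2 kPa.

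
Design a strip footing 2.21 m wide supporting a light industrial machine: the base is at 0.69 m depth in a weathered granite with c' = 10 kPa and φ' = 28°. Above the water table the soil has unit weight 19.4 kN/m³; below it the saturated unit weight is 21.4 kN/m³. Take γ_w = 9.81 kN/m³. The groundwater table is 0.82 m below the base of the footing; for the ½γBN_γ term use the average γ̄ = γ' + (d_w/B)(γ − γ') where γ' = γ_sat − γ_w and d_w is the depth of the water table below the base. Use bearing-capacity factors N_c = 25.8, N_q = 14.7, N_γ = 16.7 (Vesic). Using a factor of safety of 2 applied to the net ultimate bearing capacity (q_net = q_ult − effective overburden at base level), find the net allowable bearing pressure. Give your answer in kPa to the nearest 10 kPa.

q_all(net) ≈ 350 kPa

Overburden at base level: q = 19.4 × 0.69 = 13.386 kPa.
The water table is 0.82 m below the base (< B = 2.21 m), so the ½γBN_γ term uses γ̄ = γ' + (d_w/B)(γ − γ') = 11.59 + (0.82/2.21)(19.4 − 11.59) = 14.488 kN/m³.
Cohesion term c·N_c = 10 × 25.8 = 258 kPa; surcharge term q·N_q = 13.386 × 14.7 = 196.77 kPa; self-weight term 0.5·γ·B·N_γ = 0.5 × 14.488 × 2.21 × 16.7 = 267.35 kPa.
q_ult = 258 + 196.77 + 267.35 = 722.13 kPa.
Net ultimate: q_net = 722.13 − 13.386 = 708.74 kPa.
q_all(net) = 708.74 / 2 = 354.37 kPa.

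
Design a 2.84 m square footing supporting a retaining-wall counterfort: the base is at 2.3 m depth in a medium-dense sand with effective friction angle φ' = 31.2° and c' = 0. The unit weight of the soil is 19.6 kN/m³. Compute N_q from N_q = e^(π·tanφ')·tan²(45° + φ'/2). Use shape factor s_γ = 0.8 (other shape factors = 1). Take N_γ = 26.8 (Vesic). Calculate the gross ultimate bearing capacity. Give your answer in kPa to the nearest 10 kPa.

q_ult ≈ 1550 kPa

tan31.2° = 0.6056, so N_q = e^(π×0.6056)·tan²(60.6°) = 6.703 × 3.15 = 21.11.
Effective surcharge at the founding depth q = γ·D_f = 19.6 × 2.3 = 45.08 kPa.
q_ult = q·N_q + 0.5·γ·B·N_γ·s_γ
     = 45.08 × 21.113 + 0.5 × 19.6 × 2.84 × 26.8 × 0.8
     = 951.78 + 596.72 = 1548.5 kPa.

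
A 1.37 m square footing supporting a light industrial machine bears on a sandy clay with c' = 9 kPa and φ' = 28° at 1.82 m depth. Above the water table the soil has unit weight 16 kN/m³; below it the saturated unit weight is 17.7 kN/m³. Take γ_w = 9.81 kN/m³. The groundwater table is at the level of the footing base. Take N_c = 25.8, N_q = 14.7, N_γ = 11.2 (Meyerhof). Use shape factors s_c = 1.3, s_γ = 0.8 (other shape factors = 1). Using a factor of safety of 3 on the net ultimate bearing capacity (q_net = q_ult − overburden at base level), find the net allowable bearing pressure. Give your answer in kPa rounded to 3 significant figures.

q_all(net) ≈ 250 kPa

Effective surcharge at the founding depth q = γ·D_f = 16 × 1.82 = 29.12 kPa.
The water table coincides with the base, so in the self-weight term γ → γ' = 7.89 kN/m³.
q_ult = c·N_c·s_c + q·N_q + 0.5·γ·B·N_γ·s_γ
     = 9 × 25.8 × 1.3 + 29.12 × 14.7 + 0.5 × 7.89 × 1.37 × 11.2 × 0.8
     = 301.86 + 428.06 + 48.426 = 778.35 kPa.
q_net = 778.35 − 29.12 = 749.23 kPa.
q_all(net) = 749.23 / 3 = 249.74 kPa.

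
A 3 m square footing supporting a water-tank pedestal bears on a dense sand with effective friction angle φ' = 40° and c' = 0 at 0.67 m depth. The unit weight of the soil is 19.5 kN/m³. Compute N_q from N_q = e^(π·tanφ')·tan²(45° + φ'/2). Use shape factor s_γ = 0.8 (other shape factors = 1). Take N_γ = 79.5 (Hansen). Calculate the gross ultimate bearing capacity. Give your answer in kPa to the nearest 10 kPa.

q_ult ≈ 2700 kPa

tan40° = 0.8391, so N_q = e^(π×0.8391)·tan²(65°) = 13.959 × 4.599 = 64.2.
Effective surcharge at the founding depth q = γ·D_f = 19.5 × 0.67 = 13.065 kPa.
q_ult = q·N_q + 0.5·γ·B·N_γ·s_γ
     = 13.065 × 64.195 + 0.5 × 19.5 × 3 × 79.5 × 0.8
     = 838.71 + 1860.3 = 2699 kPa.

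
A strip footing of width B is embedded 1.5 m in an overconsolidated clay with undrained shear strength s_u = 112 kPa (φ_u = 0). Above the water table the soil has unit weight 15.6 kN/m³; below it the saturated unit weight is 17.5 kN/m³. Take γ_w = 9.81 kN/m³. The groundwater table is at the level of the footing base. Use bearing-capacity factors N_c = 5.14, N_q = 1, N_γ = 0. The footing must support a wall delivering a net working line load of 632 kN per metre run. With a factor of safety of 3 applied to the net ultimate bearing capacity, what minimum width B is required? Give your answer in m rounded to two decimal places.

Overburden at base level: q = 15.6 × 1.5 = 23.4 kPa.
Cohesion term c·N_c = 112 × 5.14 = 575.68 kPa; surcharge term q·N_q = 23.4 × 1 = 23.4 kPa.
q_ult = 575.68 + 23.4 = 599.08 kPa.
For φ = 0 the ½γBN_γ term vanishes, so q_ult is independent of B. q_net = 599.08 − 23.4 = 575.68 kPa; q_all(net) = 575.68/3 = 191.89 kPa.
Required width B = w / q_all(net) = 632 / 191.89 = 3.293 m.

B = 3.29 m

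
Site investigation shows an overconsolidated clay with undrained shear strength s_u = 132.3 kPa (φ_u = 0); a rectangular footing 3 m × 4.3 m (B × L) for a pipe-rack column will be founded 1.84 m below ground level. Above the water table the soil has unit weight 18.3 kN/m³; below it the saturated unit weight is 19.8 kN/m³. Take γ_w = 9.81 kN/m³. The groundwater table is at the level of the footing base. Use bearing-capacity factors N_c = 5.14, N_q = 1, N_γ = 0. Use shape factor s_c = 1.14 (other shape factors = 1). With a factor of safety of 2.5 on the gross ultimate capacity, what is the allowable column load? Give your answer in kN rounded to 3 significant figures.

Overburden at base level: q = 18.3 × 1.84 = 33.672 kPa.
Cohesion term c·N_c·s_c = 132.3 × 5.14 × 1.14 = 775.23 kPa; surcharge term q·N_q = 33.672 × 1 = 33.672 kPa.
q_ult = 775.23 + 33.672 = 808.9 kPa.
Gross allowable pressure q_all = 808.9 / 2.5 = 323.56 kPa.
Footing area = 12.9 m², so allowable column load = 323.56 × 12.9 = 4173.9 kN.

P_all ≈ 4170 kN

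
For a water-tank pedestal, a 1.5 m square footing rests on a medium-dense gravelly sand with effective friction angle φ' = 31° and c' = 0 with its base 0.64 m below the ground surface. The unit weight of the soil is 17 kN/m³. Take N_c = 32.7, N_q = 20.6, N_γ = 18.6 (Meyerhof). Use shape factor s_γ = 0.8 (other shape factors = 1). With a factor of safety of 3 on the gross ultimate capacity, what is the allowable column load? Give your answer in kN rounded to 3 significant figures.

P_all ≈ 310 kN

Effective surcharge at the founding depth q = γ·D_f = 17 × 0.64 = 10.88 kPa.
q_ult = q·N_q + 0.5·γ·B·N_γ·s_γ
     = 10.88 × 20.6 + 0.5 × 17 × 1.5 × 18.6 × 0.8
     = 224.13 + 189.72 = 413.85 kPa.
Gross allowable pressure q_all = 413.85 / 3 = 137.95 kPa.
Footing area = 2.25 m², so allowable column load = 137.95 × 2.25 = 310.39 kN.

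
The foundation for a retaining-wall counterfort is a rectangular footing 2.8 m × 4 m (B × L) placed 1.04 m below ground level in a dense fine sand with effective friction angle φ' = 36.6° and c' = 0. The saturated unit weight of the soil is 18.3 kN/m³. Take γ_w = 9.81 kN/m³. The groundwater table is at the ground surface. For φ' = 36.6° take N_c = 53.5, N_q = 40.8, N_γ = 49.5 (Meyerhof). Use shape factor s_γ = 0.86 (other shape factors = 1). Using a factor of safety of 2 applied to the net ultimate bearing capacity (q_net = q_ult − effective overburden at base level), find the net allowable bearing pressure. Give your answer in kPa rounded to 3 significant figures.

γ' = 18.3 − 9.81 = 8.49 kN/m³ (submerged throughout). q = 8.49 × 1.04 = 8.8296 kPa; the same γ' applies in the ½γBN_γ term.
q·N_q = 8.8296 × 40.8 = 360.25 kPa
0.5·γ·B·N_γ·s_γ = 0.5 × 8.49 × 2.8 × 49.5 × 0.86 = 505.99 kPa
q_ult = 360.25 + 505.99 = 866.23 kPa.
Net ultimate: q_net = 866.23 − 8.8296 = 857.41 kPa.
q_all(net) = 857.41 / 2 = 428.7 kPa.

q_all(net) ≈ 429 kPa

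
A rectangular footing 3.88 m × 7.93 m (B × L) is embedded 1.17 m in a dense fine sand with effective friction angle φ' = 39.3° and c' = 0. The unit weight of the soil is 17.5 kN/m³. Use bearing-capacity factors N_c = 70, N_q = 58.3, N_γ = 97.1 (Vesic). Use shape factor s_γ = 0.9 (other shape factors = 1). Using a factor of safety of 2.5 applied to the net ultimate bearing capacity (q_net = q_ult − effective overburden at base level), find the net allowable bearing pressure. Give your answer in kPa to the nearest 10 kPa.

q_all(net) ≈ 1660 kPa

q = γ·D_f = 17.5 × 1.17 = 20.475 kPa.
q·N_q = 20.475 × 58.3 = 1193.7 kPa
0.5·γ·B·N_γ·s_γ = 0.5 × 17.5 × 3.88 × 97.1 × 0.9 = 2966.9 kPa
q_ult = 1193.7 + 2966.9 = 4160.6 kPa.
Net ultimate: q_net = 4160.6 − 20.475 = 4140.1 kPa.
q_all(net) = 4140.1 / 2.5 = 1656 kPa.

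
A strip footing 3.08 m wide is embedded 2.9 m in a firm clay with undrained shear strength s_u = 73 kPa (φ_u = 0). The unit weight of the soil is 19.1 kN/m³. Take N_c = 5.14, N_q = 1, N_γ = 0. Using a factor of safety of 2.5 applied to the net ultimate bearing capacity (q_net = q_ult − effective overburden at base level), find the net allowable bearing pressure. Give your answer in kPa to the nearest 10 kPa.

q_all(net) ≈ 150 kPa

q = γ·D_f = 19.1 × 2.9 = 55.39 kPa.
c·N_c = 73 × 5.14 = 375.22 kPa
q·N_q = 55.39 × 1 = 55.39 kPa
q_ult = 375.22 + 55.39 = 430.61 kPa.
Net ultimate: q_net = 430.61 − 55.39 = 375.22 kPa.
q_all(net) = 375.22 / 2.5 = 150.09 kPa.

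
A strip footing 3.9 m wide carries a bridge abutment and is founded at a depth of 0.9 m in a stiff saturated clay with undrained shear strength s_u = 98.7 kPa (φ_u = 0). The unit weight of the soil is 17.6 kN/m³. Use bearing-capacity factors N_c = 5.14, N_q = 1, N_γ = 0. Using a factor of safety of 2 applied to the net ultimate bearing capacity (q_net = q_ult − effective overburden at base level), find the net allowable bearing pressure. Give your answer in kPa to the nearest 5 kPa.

Effective surcharge at the founding depth q = γ·D_f = 17.6 × 0.9 = 15.84 kPa.
q_ult = c·N_c + q·N_q
     = 98.7 × 5.14 + 15.84 × 1
     = 507.32 + 15.84 = 523.16 kPa.
Net ultimate: q_net = 523.16 − 15.84 = 507.32 kPa.
q_all(net) = 507.32 / 2 = 253.66 kPa.

q_all(net) ≈ 255 kPa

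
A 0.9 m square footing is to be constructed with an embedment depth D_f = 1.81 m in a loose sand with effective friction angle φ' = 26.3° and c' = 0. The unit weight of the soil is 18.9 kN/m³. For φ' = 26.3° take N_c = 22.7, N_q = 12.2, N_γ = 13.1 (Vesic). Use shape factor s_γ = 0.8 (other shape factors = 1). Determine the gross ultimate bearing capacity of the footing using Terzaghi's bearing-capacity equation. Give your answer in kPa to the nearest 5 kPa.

q_ult ≈ 505 kPa

Overburden at base level: q = 18.9 × 1.81 = 34.209 kPa.
Surcharge term q·N_q = 34.209 × 12.2 = 417.35 kPa; self-weight term 0.5·γ·B·N_γ·s_γ = 0.5 × 18.9 × 0.9 × 13.1 × 0.8 = 89.132 kPa.
q_ult = 417.35 + 89.132 = 506.48 kPa.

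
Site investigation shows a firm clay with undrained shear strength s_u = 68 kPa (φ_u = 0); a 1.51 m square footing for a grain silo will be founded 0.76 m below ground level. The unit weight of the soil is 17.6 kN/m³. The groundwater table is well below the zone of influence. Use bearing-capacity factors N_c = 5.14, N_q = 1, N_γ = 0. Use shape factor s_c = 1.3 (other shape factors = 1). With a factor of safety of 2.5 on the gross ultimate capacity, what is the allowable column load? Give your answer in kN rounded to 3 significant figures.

P_all ≈ 427 kN

Effective surcharge at the founding depth q = γ·D_f = 17.6 × 0.76 = 13.376 kPa.
q_ult = c·N_c·s_c + q·N_q
     = 68 × 5.14 × 1.3 + 13.376 × 1
     = 454.38 + 13.376 = 467.75 kPa.
Gross allowable pressure q_all = 467.75 / 2.5 = 187.1 kPa.
Footing area = 2.2801 m², so allowable column load = 187.1 × 2.2801 = 426.61 kN.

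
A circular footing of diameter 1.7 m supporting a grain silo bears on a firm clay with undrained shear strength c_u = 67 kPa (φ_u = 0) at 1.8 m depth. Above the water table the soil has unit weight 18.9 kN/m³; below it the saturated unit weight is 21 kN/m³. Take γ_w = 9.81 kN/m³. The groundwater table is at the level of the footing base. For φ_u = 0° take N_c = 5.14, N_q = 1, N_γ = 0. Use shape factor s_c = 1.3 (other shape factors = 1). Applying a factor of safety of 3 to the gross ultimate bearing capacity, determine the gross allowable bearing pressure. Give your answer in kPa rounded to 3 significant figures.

Effective surcharge at the founding depth q = γ·D_f = 18.9 × 1.8 = 34.02 kPa.
q_ult = c·N_c·s_c + q·N_q
     = 67 × 5.14 × 1.3 + 34.02 × 1
     = 447.69 + 34.02 = 481.71 kPa.
q_all = q_ult / FS = 481.71 / 3 = 160.57 kPa.

q_all ≈ 161 kPa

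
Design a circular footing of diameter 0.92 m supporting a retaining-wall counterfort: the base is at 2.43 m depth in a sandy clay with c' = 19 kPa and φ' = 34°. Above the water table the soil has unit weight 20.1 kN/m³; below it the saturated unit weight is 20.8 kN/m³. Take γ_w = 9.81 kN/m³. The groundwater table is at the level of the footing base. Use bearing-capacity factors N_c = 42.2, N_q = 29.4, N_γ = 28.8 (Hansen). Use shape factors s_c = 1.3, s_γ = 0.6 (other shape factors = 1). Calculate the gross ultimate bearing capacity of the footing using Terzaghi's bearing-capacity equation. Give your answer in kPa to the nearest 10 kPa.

q_ult ≈ 2570 kPa

q = γ·D_f = 20.1 × 2.43 = 48.843 kPa.
For the ½γBN_γ term take γ' = 20.8 − 9.81 = 10.99 kN/m³ (soil below base is submerged).
c·N_c·s_c = 19 × 42.2 × 1.3 = 1042.3 kPa
q·N_q = 48.843 × 29.4 = 1436 kPa
0.5·γ·B·N_γ·s_γ = 0.5 × 10.99 × 0.92 × 28.8 × 0.6 = 87.357 kPa
q_ult = 1042.3 + 1436 + 87.357 = 2565.7 kPa.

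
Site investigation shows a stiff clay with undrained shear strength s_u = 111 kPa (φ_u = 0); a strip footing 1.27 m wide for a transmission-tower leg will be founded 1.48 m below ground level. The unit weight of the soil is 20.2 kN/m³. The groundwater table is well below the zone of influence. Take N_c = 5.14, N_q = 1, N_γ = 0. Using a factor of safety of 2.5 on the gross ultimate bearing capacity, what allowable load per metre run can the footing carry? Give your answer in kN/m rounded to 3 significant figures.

Overburden at base level: q = 20.2 × 1.48 = 29.896 kPa.
Cohesion term c·N_c = 111 × 5.14 = 570.54 kPa; surcharge term q·N_q = 29.896 × 1 = 29.896 kPa.
q_ult = 570.54 + 29.896 = 600.44 kPa.
Gross allowable pressure q_all = 600.44 / 2.5 = 240.17 kPa.
Allowable wall load = q_all × B = 240.17 × 1.27 = 305.02 kN per metre run.

≈ 305 kN/m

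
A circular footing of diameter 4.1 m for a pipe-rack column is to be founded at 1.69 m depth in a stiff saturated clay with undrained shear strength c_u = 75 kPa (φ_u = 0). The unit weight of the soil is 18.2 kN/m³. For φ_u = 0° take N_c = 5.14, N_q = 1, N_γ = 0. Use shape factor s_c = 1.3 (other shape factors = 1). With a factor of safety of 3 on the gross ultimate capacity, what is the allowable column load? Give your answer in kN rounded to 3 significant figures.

P_all ≈ 2340 kN

Effective surcharge at the founding depth q = γ·D_f = 18.2 × 1.69 = 30.758 kPa.
q_ult = c·N_c·s_c + q·N_q
     = 75 × 5.14 × 1.3 + 30.758 × 1
     = 501.15 + 30.758 = 531.91 kPa.
Gross allowable pressure q_all = 531.91 / 3 = 177.3 kPa.
Footing area = 13.2025 m², so allowable column load = 177.3 × 13.2025 = 2340.8 kN.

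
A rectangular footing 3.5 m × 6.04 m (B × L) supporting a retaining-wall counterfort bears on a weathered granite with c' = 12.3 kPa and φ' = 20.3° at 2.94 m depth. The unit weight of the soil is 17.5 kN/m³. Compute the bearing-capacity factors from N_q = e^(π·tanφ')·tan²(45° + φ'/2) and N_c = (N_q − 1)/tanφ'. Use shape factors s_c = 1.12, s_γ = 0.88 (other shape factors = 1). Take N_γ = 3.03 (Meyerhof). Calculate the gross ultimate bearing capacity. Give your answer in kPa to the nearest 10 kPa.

tan20.3° = 0.3699, so N_q = e^(π×0.3699)·tan²(55.15°) = 3.197 × 2.062 = 6.59.
N_c = (6.59 − 1)/tan20.3° = 15.12.
Effective surcharge at the founding depth q = γ·D_f = 17.5 × 2.94 = 51.45 kPa.
q_ult = c·N_c·s_c + q·N_q + 0.5·γ·B·N_γ·s_γ
     = 12.3 × 15.12 × 1.12 + 51.45 × 6.5931 + 0.5 × 17.5 × 3.5 × 3.03 × 0.88
     = 208.29 + 339.21 + 81.658 = 629.17 kPa.

q_ult ≈ 630 kPa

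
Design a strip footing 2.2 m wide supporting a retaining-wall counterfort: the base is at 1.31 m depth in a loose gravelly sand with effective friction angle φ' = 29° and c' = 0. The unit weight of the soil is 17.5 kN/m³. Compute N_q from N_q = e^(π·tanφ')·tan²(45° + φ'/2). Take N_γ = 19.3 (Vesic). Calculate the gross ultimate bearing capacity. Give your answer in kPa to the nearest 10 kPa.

q_ult ≈ 750 kPa

tan29° = 0.5543, so N_q = e^(π×0.5543)·tan²(59.5°) = 5.705 × 2.882 = 16.44.
q = γ·D_f = 17.5 × 1.31 = 22.925 kPa.
q·N_q = 22.925 × 16.443 = 376.96 kPa
0.5·γ·B·N_γ = 0.5 × 17.5 × 2.2 × 19.3 = 371.53 kPa
q_ult = 376.96 + 371.53 = 748.49 kPa.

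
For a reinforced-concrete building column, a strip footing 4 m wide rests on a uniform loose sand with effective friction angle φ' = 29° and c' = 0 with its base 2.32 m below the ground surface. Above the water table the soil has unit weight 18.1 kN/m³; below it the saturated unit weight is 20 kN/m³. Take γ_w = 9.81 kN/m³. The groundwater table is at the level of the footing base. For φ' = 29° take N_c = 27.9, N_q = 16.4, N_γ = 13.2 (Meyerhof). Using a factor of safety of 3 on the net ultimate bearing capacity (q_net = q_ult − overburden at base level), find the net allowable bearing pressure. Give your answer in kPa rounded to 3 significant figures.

Overburden at base level: q = 18.1 × 2.32 = 41.992 kPa.
Below the base the soil is submerged, so the ½γBN_γ term uses γ' = 20 − 9.81 = 10.19 kN/m³.
Surcharge term q·N_q = 41.992 × 16.4 = 688.67 kPa; self-weight term 0.5·γ·B·N_γ = 0.5 × 10.19 × 4 × 13.2 = 269.02 kPa.
q_ult = 688.67 + 269.02 = 957.68 kPa.
q_net = 957.68 − 41.992 = 915.69 kPa.
q_all(net) = 915.69 / 3 = 305.23 kPa.

q_all(net) ≈ 305 kPa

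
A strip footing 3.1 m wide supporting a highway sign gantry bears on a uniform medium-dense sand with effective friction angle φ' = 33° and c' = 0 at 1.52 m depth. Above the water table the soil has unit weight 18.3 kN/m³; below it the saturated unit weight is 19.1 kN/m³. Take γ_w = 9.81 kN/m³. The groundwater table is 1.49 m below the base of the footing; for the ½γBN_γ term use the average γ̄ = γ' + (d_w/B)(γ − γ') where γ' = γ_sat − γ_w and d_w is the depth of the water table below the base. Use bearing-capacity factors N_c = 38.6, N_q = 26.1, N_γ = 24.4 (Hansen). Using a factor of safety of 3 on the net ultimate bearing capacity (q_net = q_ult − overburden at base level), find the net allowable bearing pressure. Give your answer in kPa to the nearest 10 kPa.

q_all(net) ≈ 400 kPa

q = γ·D_f = 18.3 × 1.52 = 27.816 kPa.
γ' = 9.29 kN/m³; averaging over the depth B below the base, γ̄ = γ' + (d_w/B)(γ − γ') = 13.621 kN/m³.
q·N_q = 27.816 × 26.1 = 726 kPa
0.5·γ·B·N_γ = 0.5 × 13.621 × 3.1 × 24.4 = 515.13 kPa
q_ult = 726 + 515.13 = 1241.1 kPa.
q_net = 1241.1 − 27.816 = 1213.3 kPa.
q_all(net) = 1213.3 / 3 = 404.44 kPa.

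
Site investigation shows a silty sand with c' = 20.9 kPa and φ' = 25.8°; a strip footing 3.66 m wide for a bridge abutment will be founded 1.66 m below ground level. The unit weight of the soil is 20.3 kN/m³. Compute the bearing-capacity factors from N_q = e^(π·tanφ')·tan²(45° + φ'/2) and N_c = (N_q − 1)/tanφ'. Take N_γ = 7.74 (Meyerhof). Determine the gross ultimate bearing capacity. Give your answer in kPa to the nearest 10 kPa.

tan25.8° = 0.4834, so N_q = e^(π×0.4834)·tan²(57.9°) = 4.566 × 2.541 = 11.6.
N_c = (11.6 − 1)/tan25.8° = 21.94.
Effective surcharge at the founding depth q = γ·D_f = 20.3 × 1.66 = 33.698 kPa.
q_ult = c·N_c + q·N_q + 0.5·γ·B·N_γ
     = 20.9 × 21.936 + 33.698 × 11.604 + 0.5 × 20.3 × 3.66 × 7.74
     = 458.46 + 391.04 + 287.53 = 1137 kPa.

q_ult ≈ 1140 kPa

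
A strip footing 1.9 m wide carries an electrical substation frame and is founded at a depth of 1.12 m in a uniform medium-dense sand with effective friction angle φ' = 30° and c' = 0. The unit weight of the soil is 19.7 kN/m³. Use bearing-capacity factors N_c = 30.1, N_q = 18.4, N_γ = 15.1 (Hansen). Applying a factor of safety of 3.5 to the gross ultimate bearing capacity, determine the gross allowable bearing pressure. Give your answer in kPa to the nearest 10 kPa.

q_all ≈ 200 kPa

Overburden at base level: q = 19.7 × 1.12 = 22.064 kPa.
Surcharge term q·N_q = 22.064 × 18.4 = 405.98 kPa; self-weight term 0.5·γ·B·N_γ = 0.5 × 19.7 × 1.9 × 15.1 = 282.6 kPa.
q_ult = 405.98 + 282.6 = 688.57 kPa.
q_all = q_ult / FS = 688.57 / 3.5 = 196.74 kPa.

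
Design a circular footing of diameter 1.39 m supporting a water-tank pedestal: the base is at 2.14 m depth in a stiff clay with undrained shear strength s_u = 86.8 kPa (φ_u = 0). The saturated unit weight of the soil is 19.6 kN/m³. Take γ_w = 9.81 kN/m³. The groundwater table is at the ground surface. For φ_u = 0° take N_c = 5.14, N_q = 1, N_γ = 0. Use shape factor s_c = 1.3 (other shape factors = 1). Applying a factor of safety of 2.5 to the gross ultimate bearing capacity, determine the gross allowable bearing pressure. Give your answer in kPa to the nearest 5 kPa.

Water table at ground surface, so effective unit weight γ' = 19.6 − 9.81 = 9.79 kN/m³ is used throughout; overburden q = 9.79 × 2.14 = 20.951 kPa.
Cohesion term c·N_c·s_c = 86.8 × 5.14 × 1.3 = 580 kPa; surcharge term q·N_q = 20.951 × 1 = 20.951 kPa.
q_ult = 580 + 20.951 = 600.95 kPa.
q_all = q_ult / FS = 600.95 / 2.5 = 240.38 kPa.

q_all ≈ 240 kPa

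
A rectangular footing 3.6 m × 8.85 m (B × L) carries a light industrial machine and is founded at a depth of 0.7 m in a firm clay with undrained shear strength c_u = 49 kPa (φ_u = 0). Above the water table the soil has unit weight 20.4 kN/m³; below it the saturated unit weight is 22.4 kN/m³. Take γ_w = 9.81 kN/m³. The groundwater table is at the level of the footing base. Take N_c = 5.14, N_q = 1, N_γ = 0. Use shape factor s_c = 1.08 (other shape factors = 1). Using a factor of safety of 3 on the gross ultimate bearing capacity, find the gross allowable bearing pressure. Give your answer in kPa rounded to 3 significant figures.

q_all ≈ 95.4 kPa

q = γ·D_f = 20.4 × 0.7 = 14.28 kPa.
c·N_c·s_c = 49 × 5.14 × 1.08 = 272.01 kPa
q·N_q = 14.28 × 1 = 14.28 kPa
q_ult = 272.01 + 14.28 = 286.29 kPa.
q_all = 286.29 / 3 = 95.43 kPa.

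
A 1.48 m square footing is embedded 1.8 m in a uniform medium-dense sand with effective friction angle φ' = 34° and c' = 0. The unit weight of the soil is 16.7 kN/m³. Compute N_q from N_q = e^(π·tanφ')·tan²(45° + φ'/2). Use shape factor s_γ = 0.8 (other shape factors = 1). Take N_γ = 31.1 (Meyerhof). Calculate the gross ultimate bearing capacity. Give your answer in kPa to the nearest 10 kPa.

tan34° = 0.6745, so N_q = e^(π×0.6745)·tan²(62°) = 8.323 × 3.537 = 29.44.
Effective surcharge at the founding depth q = γ·D_f = 16.7 × 1.8 = 30.06 kPa.
q_ult = q·N_q + 0.5·γ·B·N_γ·s_γ
     = 30.06 × 29.44 + 0.5 × 16.7 × 1.48 × 31.1 × 0.8
     = 884.96 + 307.47 = 1192.4 kPa.

q_ult ≈ 1190 kPa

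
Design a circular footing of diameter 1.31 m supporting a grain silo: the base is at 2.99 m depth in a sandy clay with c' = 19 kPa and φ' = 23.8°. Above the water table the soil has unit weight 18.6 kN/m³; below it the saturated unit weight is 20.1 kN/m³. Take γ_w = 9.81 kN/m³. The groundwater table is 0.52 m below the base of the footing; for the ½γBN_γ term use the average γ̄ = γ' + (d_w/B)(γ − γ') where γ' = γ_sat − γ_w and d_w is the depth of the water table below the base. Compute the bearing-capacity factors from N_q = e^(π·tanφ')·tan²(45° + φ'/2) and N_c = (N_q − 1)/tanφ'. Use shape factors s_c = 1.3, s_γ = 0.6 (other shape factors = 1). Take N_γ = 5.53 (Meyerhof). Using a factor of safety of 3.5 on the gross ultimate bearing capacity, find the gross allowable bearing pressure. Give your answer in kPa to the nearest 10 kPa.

q_all ≈ 290 kPa

N_q = e^(π·tan23.8°)·tan²(56.9°) = 9.41; N_c = (N_q − 1)/tanφ' = 19.06.
Effective surcharge at the founding depth q = γ·D_f = 18.6 × 2.99 = 55.614 kPa.
With d_w = 0.52 m < B, γ̄ = 10.29 + (0.52/1.31) × (18.6 − 10.29) = 13.589 kN/m³.
q_ult = c·N_c·s_c + q·N_q + 0.5·γ·B·N_γ·s_γ
     = 19 × 19.059 × 1.3 + 55.614 × 9.4061 + 0.5 × 13.589 × 1.31 × 5.53 × 0.6
     = 470.76 + 523.11 + 29.532 = 1023.4 kPa.
q_all = 1023.4 / 3.5 = 292.4 kPa.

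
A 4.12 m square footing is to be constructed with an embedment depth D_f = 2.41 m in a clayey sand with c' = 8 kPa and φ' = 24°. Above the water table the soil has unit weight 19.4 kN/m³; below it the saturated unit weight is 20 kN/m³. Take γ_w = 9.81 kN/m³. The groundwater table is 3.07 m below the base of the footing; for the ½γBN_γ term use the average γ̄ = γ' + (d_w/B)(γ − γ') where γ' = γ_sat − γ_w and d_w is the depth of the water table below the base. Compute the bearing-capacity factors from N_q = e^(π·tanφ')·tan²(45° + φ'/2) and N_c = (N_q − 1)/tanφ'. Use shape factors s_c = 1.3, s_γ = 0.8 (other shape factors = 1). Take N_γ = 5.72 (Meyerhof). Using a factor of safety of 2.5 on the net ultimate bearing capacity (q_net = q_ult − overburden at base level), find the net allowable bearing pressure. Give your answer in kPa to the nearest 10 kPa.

N_q = e^(π·tan24°)·tan²(57°) = 9.6; N_c = (N_q − 1)/tanφ' = 19.32.
q = γ·D_f = 19.4 × 2.41 = 46.754 kPa.
γ' = 10.19 kN/m³; averaging over the depth B below the base, γ̄ = γ' + (d_w/B)(γ − γ') = 17.053 kN/m³.
c·N_c·s_c = 8 × 19.324 × 1.3 = 200.96 kPa
q·N_q = 46.754 × 9.6034 = 449 kPa
0.5·γ·B·N_γ·s_γ = 0.5 × 17.053 × 4.12 × 5.72 × 0.8 = 160.75 kPa
q_ult = 200.96 + 449 + 160.75 = 810.71 kPa.
q_net = 810.71 − 46.754 = 763.96 kPa.
q_all(net) = 763.96 / 2.5 = 305.58 kPa.

q_all(net) ≈ 310 kPa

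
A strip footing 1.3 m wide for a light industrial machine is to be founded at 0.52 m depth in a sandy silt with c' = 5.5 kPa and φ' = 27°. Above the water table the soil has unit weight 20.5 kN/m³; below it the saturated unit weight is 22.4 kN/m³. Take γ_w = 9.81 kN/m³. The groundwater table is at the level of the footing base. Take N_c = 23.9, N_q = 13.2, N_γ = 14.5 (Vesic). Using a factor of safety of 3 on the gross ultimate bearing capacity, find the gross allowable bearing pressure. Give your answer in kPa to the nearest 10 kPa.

q_all ≈ 130 kPa

q = γ·D_f = 20.5 × 0.52 = 10.66 kPa.
For the ½γBN_γ term take γ' = 22.4 − 9.81 = 12.59 kN/m³ (soil below base is submerged).
c·N_c = 5.5 × 23.9 = 131.45 kPa
q·N_q = 10.66 × 13.2 = 140.71 kPa
0.5·γ·B·N_γ = 0.5 × 12.59 × 1.3 × 14.5 = 118.66 kPa
q_ult = 131.45 + 140.71 + 118.66 = 390.82 kPa.
q_all = 390.82 / 3 = 130.27 kPa.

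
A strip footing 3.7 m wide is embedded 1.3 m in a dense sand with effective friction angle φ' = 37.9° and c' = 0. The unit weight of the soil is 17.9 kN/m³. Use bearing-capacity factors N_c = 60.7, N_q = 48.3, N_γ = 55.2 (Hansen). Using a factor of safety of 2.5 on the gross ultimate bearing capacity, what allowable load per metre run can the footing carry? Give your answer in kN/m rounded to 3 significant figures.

≈ 4370 kN/m

Overburden at base level: q = 17.9 × 1.3 = 23.27 kPa.
Surcharge term q·N_q = 23.27 × 48.3 = 1123.9 kPa; self-weight term 0.5·γ·B·N_γ = 0.5 × 17.9 × 3.7 × 55.2 = 1827.9 kPa.
q_ult = 1123.9 + 1827.9 = 2951.9 kPa.
Gross allowable pressure q_all = 2951.9 / 2.5 = 1180.8 kPa.
Allowable wall load = q_all × B = 1180.8 × 3.7 = 4368.8 kN per metre run.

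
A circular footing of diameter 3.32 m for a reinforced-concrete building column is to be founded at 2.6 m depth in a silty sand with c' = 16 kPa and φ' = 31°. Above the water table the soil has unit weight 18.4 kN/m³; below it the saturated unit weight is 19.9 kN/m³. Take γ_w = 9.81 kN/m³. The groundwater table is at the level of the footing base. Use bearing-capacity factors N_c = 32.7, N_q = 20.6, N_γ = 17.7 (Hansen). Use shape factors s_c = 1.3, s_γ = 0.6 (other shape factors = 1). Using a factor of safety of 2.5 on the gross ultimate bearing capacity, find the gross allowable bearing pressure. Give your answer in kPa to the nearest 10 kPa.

Effective surcharge at the founding depth q = γ·D_f = 18.4 × 2.6 = 47.84 kPa.
The water table coincides with the base, so in the self-weight term γ → γ' = 10.09 kN/m³.
q_ult = c·N_c·s_c + q·N_q + 0.5·γ·B·N_γ·s_γ
     = 16 × 32.7 × 1.3 + 47.84 × 20.6 + 0.5 × 10.09 × 3.32 × 17.7 × 0.6
     = 680.16 + 985.5 + 177.88 = 1843.5 kPa.
q_all = 1843.5 / 2.5 = 737.42 kPa.

q_all ≈ 740 kPa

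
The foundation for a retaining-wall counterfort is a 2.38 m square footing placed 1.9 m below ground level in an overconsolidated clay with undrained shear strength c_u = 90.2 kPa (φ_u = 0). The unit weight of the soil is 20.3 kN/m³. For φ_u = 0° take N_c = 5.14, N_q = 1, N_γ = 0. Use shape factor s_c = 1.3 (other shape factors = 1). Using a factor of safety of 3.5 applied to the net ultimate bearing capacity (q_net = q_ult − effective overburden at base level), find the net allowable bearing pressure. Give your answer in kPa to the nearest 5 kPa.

q_all(net) ≈ 170 kPa

Effective surcharge at the founding depth q = γ·D_f = 20.3 × 1.9 = 38.57 kPa.
q_ult = c·N_c·s_c + q·N_q
     = 90.2 × 5.14 × 1.3 + 38.57 × 1
     = 602.72 + 38.57 = 641.29 kPa.
Net ultimate: q_net = 641.29 − 38.57 = 602.72 kPa.
q_all(net) = 602.72 / 3.5 = 172.2 kPa.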